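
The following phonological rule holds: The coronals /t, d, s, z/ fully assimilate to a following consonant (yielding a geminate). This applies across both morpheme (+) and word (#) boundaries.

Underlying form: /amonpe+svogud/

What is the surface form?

/s/ before /v/ → [v] (total assimilation)

[amonpe+vvogud]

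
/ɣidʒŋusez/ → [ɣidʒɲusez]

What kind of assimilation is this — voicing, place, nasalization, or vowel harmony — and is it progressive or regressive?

/ŋ/→[ɲ].
Each target copies a feature from the preceding segment, so the direction is progressive.

place assimilation, progressive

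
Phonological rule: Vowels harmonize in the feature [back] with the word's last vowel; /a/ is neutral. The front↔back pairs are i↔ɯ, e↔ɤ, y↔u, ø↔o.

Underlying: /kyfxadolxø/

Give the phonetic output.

/o/ harmonizes with /ø/ ([-back]) → [ø]

[kyfxadølxø]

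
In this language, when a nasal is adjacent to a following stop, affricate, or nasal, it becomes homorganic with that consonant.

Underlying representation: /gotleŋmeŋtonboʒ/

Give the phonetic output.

[gotlemmentomboʒ]

/ŋ/ before /m/ (labial) → [m]
/ŋ/ before /t/ (alveolar) → [n]
/n/ before /b/ (labial) → [m]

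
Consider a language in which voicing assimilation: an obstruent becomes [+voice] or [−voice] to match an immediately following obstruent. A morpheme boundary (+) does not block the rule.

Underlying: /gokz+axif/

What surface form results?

/k/ before /z/ (voiced) → [g]

[gogz+axif]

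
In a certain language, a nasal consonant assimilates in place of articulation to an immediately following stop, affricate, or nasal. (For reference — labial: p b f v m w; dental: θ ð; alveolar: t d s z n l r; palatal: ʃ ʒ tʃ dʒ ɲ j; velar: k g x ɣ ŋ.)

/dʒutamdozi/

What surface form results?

[dʒutandozi]

/m/ before /d/ (alveolar) → [n]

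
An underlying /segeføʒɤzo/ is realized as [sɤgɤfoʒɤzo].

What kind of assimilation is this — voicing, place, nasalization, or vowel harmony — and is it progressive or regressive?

/e/→[ɤ] /e/→[ɤ] /ø/→[o].
Vowels agree with the last vowel, so the harmony is regressive.

vowel harmony, regressive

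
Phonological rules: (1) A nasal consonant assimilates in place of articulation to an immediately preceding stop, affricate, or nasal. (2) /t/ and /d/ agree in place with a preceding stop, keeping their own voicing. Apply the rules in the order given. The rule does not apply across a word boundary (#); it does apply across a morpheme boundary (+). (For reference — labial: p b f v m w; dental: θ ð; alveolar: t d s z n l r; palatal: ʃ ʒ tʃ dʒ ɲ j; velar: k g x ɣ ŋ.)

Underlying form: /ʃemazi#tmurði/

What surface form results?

[ʃemazi#tnurði]

Rule 1: /m/ after /t/ (alveolar) → [n]
After rule 1: ʃemazi#tnurði
Rule 2: no segment meets the rule's conditions; no change.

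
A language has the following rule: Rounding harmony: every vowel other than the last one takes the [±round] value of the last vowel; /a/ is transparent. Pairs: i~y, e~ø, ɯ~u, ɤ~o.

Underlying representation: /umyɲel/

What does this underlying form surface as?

/u/ harmonizes with /e/ ([-round]) → [ɯ]
/y/ harmonizes with /e/ ([-round]) → [i]

[ɯmiɲel]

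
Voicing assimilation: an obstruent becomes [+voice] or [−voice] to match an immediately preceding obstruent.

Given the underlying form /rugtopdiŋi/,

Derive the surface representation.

/t/ after /g/ (voiced) → [d]
/d/ after /p/ (voiceless) → [t]

[rugdoptiŋi]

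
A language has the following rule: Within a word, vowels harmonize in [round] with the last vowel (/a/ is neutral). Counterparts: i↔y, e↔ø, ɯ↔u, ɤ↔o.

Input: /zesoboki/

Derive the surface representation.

[zesɤbɤki]

/o/ harmonizes with /i/ ([-round]) → [ɤ]
/o/ harmonizes with /i/ ([-round]) → [ɤ]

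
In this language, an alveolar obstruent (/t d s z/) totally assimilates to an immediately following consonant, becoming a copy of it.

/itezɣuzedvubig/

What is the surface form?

/z/ before /ɣ/ → [ɣ] (total assimilation)
/d/ before /v/ → [v] (total assimilation)

[iteɣɣuzevvubig]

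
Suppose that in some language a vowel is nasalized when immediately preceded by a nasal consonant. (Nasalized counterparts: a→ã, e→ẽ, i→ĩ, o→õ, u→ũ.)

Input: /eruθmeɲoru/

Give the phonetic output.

/e/ after nasal /m/ → [ẽ]
/o/ after nasal /ɲ/ → [õ]

[eruθmẽɲõru]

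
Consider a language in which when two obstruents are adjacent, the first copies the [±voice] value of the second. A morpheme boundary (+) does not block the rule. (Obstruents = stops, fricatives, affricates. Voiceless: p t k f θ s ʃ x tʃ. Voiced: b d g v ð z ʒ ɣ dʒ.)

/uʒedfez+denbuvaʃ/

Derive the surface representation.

[uʒetfez+denbuvaʃ]

/d/ before /f/ (voiceless) → [t]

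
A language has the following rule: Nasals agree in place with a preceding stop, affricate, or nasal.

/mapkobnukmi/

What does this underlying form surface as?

/n/ after /b/ (labial) → [m]
/m/ after /k/ (velar) → [ŋ]

[mapkobmukŋi]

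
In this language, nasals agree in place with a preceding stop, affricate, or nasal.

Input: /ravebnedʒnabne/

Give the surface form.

/n/ after /b/ (labial) → [m]
/n/ after /dʒ/ (palatal) → [ɲ]
/n/ after /b/ (labial) → [m]

[ravebmedʒɲabme]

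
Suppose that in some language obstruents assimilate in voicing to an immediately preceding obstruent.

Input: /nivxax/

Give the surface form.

/x/ after /v/ (voiced) → [ɣ]

[nivɣax]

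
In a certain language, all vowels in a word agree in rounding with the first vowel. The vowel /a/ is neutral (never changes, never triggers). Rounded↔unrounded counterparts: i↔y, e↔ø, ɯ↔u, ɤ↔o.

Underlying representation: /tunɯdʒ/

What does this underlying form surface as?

/ɯ/ harmonizes with /u/ ([+round]) → [u]

[tunudʒ]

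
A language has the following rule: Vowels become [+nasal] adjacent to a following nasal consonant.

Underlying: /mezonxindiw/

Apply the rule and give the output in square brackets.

[mezõnxĩndiw]

/o/ before nasal /n/ → [õ]
/i/ before nasal /n/ → [ĩ]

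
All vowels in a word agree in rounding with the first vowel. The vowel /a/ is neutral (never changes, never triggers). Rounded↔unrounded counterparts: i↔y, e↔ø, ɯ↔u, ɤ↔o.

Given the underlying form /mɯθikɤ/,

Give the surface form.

[mɯθikɤ]

no segment meets the rule's conditions; no change.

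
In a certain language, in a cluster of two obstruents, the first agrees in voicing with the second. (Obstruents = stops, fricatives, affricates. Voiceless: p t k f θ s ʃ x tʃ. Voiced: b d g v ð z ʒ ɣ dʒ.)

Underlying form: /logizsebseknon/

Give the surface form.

[logissepseknon]

/z/ before /s/ (voiceless) → [s]
/b/ before /s/ (voiceless) → [p]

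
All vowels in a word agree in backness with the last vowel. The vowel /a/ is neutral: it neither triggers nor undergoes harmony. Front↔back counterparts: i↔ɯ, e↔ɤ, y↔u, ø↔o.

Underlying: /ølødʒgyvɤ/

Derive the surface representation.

/ø/ harmonizes with /ɤ/ ([+back]) → [o]
/ø/ harmonizes with /ɤ/ ([+back]) → [o]
/y/ harmonizes with /ɤ/ ([+back]) → [u]

[olodʒguvɤ]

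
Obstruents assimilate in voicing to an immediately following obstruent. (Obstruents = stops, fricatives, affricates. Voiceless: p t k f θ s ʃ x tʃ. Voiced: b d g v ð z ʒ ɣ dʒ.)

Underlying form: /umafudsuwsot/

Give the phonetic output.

[umafutsuwsot]

/d/ before /s/ (voiceless) → [t]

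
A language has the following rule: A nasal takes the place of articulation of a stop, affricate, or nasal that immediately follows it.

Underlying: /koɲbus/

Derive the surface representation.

/ɲ/ before /b/ (labial) → [m]

[kombus]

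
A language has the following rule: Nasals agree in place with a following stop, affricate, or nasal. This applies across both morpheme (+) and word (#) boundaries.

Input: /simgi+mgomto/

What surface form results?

/m/ before /g/ (velar) → [ŋ]
/m/ before /g/ (velar) → [ŋ]
/m/ before /t/ (alveolar) → [n]

[siŋgi+ŋgonto]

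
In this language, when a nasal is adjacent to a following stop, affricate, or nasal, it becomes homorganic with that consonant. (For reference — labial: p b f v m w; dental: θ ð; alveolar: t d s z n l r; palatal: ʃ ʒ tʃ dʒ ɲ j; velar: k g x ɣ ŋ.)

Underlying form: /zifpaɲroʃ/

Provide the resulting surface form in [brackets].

[zifpaɲroʃ]

no segment meets the rule's conditions; no change.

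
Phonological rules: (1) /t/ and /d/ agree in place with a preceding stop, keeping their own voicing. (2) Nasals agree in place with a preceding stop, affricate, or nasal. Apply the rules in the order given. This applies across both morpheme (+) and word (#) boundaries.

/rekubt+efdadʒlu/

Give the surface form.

[rekubp+efdadʒlu]

Rule 1: /t/ after /b/ (labial) → [p]
After rule 1: rekubp+efdadʒlu
Rule 2: no segment meets the rule's conditions; no change.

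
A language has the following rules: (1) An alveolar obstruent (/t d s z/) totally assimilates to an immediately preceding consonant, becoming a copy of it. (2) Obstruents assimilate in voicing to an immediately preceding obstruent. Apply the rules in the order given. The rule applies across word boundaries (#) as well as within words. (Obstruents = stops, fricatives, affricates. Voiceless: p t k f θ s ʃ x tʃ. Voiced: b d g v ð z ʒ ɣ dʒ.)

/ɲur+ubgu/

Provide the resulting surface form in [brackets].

Rule 1: no segment meets the rule's conditions; no change.
After rule 1: ɲur+ubgu
Rule 2: no segment meets the rule's conditions; no change.

[ɲur+ubgu]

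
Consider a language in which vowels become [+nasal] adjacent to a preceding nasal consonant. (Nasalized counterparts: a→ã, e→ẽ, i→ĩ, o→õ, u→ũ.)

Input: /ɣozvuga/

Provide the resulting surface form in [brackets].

no segment meets the rule's conditions; no change.

[ɣozvuga]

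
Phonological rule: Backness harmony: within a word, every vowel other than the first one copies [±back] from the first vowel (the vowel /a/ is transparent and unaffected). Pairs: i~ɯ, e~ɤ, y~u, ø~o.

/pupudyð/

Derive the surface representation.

/y/ harmonizes with /u/ ([+back]) → [u]

[pupuduð]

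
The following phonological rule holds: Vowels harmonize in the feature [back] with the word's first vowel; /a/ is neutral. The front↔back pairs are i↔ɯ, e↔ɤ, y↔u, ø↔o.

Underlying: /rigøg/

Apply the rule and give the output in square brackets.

no segment meets the rule's conditions; no change.

[rigøg]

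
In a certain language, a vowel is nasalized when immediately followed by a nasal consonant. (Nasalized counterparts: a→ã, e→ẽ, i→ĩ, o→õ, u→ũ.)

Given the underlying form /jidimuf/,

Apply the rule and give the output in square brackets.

[jidĩmuf]

/i/ before nasal /m/ → [ĩ]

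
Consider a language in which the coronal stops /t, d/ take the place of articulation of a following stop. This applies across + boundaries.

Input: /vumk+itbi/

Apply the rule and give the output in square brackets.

/t/ before /b/ (labial) → [p]

[vumk+ipbi]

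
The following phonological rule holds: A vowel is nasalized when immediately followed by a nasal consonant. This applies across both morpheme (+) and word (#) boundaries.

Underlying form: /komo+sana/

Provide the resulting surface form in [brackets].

/o/ before nasal /m/ → [õ]
/a/ before nasal /n/ → [ã]

[kõmo+sãna]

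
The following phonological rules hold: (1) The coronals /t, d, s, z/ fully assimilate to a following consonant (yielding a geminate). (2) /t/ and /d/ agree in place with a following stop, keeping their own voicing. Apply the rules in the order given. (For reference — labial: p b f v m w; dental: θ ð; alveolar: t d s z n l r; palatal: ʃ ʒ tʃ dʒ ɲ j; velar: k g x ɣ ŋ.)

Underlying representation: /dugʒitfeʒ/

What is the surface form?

[dugʒiffeʒ]

Rule 1: /t/ before /f/ → [f] (total assimilation)
After rule 1: dugʒiffeʒ
Rule 2: no segment meets the rule's conditions; no change.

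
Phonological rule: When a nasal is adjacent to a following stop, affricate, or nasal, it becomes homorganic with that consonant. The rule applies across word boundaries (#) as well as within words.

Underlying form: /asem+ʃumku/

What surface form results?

/m/ before /k/ (velar) → [ŋ]

[asem+ʃuŋku]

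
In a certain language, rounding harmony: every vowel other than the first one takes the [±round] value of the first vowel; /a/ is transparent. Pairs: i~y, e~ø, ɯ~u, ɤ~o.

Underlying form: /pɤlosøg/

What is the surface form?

/o/ harmonizes with /ɤ/ ([-round]) → [ɤ]
/ø/ harmonizes with /ɤ/ ([-round]) → [e]

[pɤlɤseg]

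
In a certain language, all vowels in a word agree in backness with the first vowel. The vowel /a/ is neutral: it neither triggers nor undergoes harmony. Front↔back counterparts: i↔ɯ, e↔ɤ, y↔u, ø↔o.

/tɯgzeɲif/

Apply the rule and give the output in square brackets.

[tɯgzɤɲɯf]

/e/ harmonizes with /ɯ/ ([+back]) → [ɤ]
/i/ harmonizes with /ɯ/ ([+back]) → [ɯ]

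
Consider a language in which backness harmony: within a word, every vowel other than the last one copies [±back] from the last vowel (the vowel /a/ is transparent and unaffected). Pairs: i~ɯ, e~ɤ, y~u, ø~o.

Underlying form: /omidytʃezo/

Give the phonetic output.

[omɯdutʃɤzo]

/i/ harmonizes with /o/ ([+back]) → [ɯ]
/y/ harmonizes with /o/ ([+back]) → [u]
/e/ harmonizes with /o/ ([+back]) → [ɤ]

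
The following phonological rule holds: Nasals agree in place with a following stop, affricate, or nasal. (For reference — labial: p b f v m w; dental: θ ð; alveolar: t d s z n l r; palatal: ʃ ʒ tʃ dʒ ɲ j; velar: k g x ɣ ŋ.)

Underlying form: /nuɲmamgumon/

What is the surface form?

[nummaŋgumon]

/ɲ/ before /m/ (labial) → [m]
/m/ before /g/ (velar) → [ŋ]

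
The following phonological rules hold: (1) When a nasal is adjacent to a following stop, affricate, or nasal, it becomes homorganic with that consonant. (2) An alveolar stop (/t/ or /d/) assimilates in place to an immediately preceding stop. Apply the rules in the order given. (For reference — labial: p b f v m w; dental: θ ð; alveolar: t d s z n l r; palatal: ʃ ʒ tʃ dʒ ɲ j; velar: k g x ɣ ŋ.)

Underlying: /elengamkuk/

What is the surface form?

[eleŋgaŋkuk]

Rule 1: /n/ before /g/ (velar) → [ŋ]
Rule 1: /m/ before /k/ (velar) → [ŋ]
After rule 1: eleŋgaŋkuk
Rule 2: no segment meets the rule's conditions; no change.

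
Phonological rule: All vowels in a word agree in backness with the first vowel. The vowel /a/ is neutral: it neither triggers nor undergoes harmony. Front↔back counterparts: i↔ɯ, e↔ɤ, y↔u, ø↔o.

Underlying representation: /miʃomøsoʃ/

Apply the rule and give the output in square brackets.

/o/ harmonizes with /i/ ([-back]) → [ø]
/o/ harmonizes with /i/ ([-back]) → [ø]

[miʃømøsøʃ]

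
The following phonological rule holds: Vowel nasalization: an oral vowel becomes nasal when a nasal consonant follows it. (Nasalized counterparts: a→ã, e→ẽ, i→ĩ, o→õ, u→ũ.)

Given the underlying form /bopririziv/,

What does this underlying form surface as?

[bopririziv]

no segment meets the rule's conditions; no change.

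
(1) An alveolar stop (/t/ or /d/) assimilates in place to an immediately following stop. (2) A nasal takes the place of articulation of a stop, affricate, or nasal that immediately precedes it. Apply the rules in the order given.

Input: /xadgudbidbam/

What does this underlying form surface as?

[xaggubbibbam]

Rule 1: /d/ before /g/ (velar) → [g]
Rule 1: /d/ before /b/ (labial) → [b]
Rule 1: /d/ before /b/ (labial) → [b]
After rule 1: xaggubbibbam
Rule 2: no segment meets the rule's conditions; no change.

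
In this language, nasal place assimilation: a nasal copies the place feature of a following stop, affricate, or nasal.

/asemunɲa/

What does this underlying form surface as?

/n/ before /ɲ/ (palatal) → [ɲ]

[asemuɲɲa]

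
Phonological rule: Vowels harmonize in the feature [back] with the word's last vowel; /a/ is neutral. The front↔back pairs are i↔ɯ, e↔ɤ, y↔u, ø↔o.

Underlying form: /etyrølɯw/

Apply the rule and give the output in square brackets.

[ɤturolɯw]

/e/ harmonizes with /ɯ/ ([+back]) → [ɤ]
/y/ harmonizes with /ɯ/ ([+back]) → [u]
/ø/ harmonizes with /ɯ/ ([+back]) → [o]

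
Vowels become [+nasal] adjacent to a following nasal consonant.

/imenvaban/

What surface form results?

[ĩmẽnvabãn]

/i/ before nasal /m/ → [ĩ]
/e/ before nasal /n/ → [ẽ]
/a/ before nasal /n/ → [ã]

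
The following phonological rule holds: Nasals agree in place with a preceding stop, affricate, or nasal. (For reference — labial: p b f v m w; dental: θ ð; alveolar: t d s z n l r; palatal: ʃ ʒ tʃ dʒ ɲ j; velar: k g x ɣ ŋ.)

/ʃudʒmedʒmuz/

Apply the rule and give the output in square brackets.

[ʃudʒɲedʒɲuz]

/m/ after /dʒ/ (palatal) → [ɲ]
/m/ after /dʒ/ (palatal) → [ɲ]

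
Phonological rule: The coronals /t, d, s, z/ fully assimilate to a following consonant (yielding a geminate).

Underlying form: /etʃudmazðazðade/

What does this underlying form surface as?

[etʃummaððaððade]

/d/ before /m/ → [m] (total assimilation)
/z/ before /ð/ → [ð] (total assimilation)
/z/ before /ð/ → [ð] (total assimilation)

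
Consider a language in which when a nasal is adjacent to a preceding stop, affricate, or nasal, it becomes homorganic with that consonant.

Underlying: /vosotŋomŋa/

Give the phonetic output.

[vosotnomma]

/ŋ/ after /t/ (alveolar) → [n]
/ŋ/ after /m/ (labial) → [m]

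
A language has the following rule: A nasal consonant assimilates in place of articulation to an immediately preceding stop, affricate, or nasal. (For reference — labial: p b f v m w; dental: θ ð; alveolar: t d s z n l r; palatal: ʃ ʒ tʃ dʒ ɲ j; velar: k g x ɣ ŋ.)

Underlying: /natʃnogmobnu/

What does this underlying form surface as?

[natʃɲogŋobmu]

/n/ after /tʃ/ (palatal) → [ɲ]
/m/ after /g/ (velar) → [ŋ]
/n/ after /b/ (labial) → [m]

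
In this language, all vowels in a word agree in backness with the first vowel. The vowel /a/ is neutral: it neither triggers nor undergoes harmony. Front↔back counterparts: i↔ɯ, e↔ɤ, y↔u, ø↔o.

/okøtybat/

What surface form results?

[okotubat]

/ø/ harmonizes with /o/ ([+back]) → [o]
/y/ harmonizes with /o/ ([+back]) → [u]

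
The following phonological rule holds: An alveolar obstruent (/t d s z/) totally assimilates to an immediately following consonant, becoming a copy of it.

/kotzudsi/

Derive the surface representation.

/t/ before /z/ → [z] (total assimilation)
/d/ before /s/ → [s] (total assimilation)

[kozzussi]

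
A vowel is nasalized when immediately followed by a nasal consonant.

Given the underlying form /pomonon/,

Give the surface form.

/o/ before nasal /m/ → [õ]
/o/ before nasal /n/ → [õ]
/o/ before nasal /n/ → [õ]

[põmõnõn]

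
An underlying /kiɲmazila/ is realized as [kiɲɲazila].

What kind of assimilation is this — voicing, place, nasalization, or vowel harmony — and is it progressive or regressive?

/m/→[ɲ].
Each target copies a feature from the preceding segment, so the direction is progressive.

place assimilation, progressive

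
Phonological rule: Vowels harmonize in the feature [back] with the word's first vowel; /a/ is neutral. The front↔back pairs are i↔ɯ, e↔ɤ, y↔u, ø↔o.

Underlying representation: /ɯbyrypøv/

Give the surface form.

[ɯburupov]

/y/ harmonizes with /ɯ/ ([+back]) → [u]
/y/ harmonizes with /ɯ/ ([+back]) → [u]
/ø/ harmonizes with /ɯ/ ([+back]) → [o]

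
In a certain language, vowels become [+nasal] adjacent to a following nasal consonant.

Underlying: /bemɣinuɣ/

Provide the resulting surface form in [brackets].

/e/ before nasal /m/ → [ẽ]
/i/ before nasal /n/ → [ĩ]

[bẽmɣĩnuɣ]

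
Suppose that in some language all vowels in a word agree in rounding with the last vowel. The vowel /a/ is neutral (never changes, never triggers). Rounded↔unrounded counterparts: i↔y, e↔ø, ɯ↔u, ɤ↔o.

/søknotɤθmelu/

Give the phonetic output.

/ɤ/ harmonizes with /u/ ([+round]) → [o]
/e/ harmonizes with /u/ ([+round]) → [ø]

[søknotoθmølu]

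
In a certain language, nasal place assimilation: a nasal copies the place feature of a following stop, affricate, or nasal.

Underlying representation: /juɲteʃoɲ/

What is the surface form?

[junteʃoɲ]

/ɲ/ before /t/ (alveolar) → [n]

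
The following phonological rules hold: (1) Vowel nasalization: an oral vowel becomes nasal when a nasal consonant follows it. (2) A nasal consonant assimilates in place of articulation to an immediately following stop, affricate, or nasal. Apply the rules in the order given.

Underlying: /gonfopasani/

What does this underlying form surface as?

Rule 1: /o/ before nasal /n/ → [õ]
Rule 1: /a/ before nasal /n/ → [ã]
After rule 1: gõnfopasãni
Rule 2: no segment meets the rule's conditions; no change.

[gõnfopasãni]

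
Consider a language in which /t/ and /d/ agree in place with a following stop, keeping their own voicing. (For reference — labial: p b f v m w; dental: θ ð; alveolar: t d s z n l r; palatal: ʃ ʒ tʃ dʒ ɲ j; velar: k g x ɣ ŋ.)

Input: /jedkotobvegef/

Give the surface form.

/d/ before /k/ (velar) → [g]

[jegkotobvegef]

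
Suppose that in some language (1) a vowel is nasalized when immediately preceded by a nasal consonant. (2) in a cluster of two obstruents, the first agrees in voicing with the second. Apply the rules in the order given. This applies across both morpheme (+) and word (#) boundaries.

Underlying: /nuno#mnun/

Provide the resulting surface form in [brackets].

[nũnõ#mnũn]

Rule 1: /u/ after nasal /n/ → [ũ]
Rule 1: /o/ after nasal /n/ → [õ]
Rule 1: /u/ after nasal /n/ → [ũ]
After rule 1: nũnõ#mnũn
Rule 2: no segment meets the rule's conditions; no change.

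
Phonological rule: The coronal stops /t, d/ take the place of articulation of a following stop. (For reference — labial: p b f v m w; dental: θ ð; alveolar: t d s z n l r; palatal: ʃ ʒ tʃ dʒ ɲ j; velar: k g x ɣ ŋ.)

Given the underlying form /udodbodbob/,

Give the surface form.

[udobbobbob]

/d/ before /b/ (labial) → [b]
/d/ before /b/ (labial) → [b]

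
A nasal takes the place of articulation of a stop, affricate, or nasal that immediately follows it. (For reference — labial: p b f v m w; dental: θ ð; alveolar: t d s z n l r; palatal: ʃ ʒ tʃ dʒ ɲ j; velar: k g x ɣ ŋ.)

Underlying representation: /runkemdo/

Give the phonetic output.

/n/ before /k/ (velar) → [ŋ]
/m/ before /d/ (alveolar) → [n]

[ruŋkendo]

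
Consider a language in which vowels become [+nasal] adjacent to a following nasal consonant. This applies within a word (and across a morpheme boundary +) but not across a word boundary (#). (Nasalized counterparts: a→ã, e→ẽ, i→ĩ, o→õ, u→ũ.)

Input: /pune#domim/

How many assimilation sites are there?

3

/u/ before nasal /n/ → [ũ]
/o/ before nasal /m/ → [õ]
/i/ before nasal /m/ → [ĩ]
3 segments change.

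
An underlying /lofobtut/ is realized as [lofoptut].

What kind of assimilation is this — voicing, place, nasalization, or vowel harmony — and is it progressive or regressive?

/b/→[p].
Each target copies a feature from the following segment, so the direction is regressive.

voicing assimilation, regressive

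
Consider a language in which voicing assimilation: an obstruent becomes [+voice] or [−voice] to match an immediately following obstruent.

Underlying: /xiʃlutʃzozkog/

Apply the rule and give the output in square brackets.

[xiʃludʒzoskog]

/tʃ/ before /z/ (voiced) → [dʒ]
/z/ before /k/ (voiceless) → [s]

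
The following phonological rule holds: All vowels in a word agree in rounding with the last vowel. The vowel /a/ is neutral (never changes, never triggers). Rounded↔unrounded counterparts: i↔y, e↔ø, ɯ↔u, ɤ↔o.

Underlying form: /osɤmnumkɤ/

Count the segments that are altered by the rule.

2

/o/ harmonizes with /ɤ/ ([-round]) → [ɤ]
/u/ harmonizes with /ɤ/ ([-round]) → [ɯ]
2 segments change.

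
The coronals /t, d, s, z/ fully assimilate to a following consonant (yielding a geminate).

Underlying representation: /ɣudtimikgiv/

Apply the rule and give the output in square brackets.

[ɣuttimikgiv]

/d/ before /t/ → [t] (total assimilation)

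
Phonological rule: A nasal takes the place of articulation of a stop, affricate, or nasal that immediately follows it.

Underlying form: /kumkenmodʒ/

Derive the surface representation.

[kuŋkemmodʒ]

/m/ before /k/ (velar) → [ŋ]
/n/ before /m/ (labial) → [m]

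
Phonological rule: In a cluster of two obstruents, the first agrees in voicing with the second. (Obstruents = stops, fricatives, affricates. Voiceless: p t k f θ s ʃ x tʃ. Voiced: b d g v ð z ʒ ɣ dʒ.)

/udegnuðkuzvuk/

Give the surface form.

/ð/ before /k/ (voiceless) → [θ]

[udegnuθkuzvuk]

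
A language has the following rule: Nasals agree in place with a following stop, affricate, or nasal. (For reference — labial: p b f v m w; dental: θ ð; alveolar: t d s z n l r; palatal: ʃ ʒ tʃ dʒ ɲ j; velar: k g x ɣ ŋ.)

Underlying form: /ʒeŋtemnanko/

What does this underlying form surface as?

/ŋ/ before /t/ (alveolar) → [n]
/m/ before /n/ (alveolar) → [n]
/n/ before /k/ (velar) → [ŋ]

[ʒentennaŋko]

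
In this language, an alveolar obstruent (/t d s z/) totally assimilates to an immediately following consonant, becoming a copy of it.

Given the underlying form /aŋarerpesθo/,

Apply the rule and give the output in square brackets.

/s/ before /θ/ → [θ] (total assimilation)

[aŋarerpeθθo]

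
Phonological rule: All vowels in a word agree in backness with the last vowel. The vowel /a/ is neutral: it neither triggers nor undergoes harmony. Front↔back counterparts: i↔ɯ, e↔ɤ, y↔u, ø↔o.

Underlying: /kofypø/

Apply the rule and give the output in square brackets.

/o/ harmonizes with /ø/ ([-back]) → [ø]

[køfypø]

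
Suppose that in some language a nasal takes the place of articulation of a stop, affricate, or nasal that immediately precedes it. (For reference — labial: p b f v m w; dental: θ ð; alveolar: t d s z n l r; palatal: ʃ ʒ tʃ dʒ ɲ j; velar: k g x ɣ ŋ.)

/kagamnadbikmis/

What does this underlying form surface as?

[kagammadbikŋis]

/n/ after /m/ (labial) → [m]
/m/ after /k/ (velar) → [ŋ]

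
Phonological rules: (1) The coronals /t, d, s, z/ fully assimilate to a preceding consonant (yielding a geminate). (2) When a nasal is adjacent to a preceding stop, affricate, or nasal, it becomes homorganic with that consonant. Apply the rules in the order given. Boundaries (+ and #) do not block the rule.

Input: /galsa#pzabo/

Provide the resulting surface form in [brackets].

[galla#ppabo]

Rule 1: /s/ after /l/ → [l] (total assimilation)
Rule 1: /z/ after /p/ → [p] (total assimilation)
After rule 1: galla#ppabo
Rule 2: no segment meets the rule's conditions; no change.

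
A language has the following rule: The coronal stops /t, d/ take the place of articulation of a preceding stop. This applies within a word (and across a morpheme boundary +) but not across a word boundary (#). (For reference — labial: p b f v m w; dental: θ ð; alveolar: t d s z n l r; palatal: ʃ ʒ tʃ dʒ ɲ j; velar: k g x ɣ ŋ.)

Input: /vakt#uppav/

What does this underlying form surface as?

/t/ after /k/ (velar) → [k]

[vakk#uppav]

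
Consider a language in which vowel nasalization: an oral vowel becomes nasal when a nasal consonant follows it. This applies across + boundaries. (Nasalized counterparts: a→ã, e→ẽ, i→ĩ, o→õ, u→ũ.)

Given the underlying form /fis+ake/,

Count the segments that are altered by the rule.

No segment meets the rule's conditions.

0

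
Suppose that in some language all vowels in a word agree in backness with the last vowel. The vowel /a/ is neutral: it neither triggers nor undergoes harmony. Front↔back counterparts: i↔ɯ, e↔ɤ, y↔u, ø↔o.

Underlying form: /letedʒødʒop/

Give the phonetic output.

/e/ harmonizes with /o/ ([+back]) → [ɤ]
/e/ harmonizes with /o/ ([+back]) → [ɤ]
/ø/ harmonizes with /o/ ([+back]) → [o]

[lɤtɤdʒodʒop]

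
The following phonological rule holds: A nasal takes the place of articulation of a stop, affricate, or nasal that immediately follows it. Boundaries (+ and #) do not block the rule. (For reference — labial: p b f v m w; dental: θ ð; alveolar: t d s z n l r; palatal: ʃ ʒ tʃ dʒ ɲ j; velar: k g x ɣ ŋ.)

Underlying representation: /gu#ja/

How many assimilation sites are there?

No segment meets the rule's conditions.

0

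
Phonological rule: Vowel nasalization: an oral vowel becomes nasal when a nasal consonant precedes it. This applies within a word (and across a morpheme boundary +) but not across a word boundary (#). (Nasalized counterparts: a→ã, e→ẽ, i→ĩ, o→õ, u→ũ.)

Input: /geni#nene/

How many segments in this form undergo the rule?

/i/ after nasal /n/ → [ĩ]
/e/ after nasal /n/ → [ẽ]
/e/ after nasal /n/ → [ẽ]
3 segments change.

3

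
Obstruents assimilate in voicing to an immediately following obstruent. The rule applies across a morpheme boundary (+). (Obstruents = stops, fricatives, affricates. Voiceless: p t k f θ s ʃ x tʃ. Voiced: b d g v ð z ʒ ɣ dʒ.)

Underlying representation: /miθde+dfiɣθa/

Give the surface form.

/θ/ before /d/ (voiced) → [ð]
/d/ before /f/ (voiceless) → [t]
/ɣ/ before /θ/ (voiceless) → [x]

[miðde+tfixθa]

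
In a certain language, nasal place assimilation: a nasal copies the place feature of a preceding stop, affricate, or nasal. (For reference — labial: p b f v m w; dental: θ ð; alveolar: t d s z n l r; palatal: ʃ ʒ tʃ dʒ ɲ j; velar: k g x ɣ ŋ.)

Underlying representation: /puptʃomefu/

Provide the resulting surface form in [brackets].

[puptʃomefu]

no segment meets the rule's conditions; no change.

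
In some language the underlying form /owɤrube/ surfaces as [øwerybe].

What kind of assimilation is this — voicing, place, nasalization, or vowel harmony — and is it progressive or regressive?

/o/→[ø] /ɤ/→[e] /u/→[y].
Vowels agree with the last vowel, so the harmony is regressive.

vowel harmony, regressive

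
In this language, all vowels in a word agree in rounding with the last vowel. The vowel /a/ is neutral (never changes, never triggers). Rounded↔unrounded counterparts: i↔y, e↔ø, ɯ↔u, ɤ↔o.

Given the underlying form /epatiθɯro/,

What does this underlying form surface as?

/e/ harmonizes with /o/ ([+round]) → [ø]
/i/ harmonizes with /o/ ([+round]) → [y]
/ɯ/ harmonizes with /o/ ([+round]) → [u]

[øpatyθuro]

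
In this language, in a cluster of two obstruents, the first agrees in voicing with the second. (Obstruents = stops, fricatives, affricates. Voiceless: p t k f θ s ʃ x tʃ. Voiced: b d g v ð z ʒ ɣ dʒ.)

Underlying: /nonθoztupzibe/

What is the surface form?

[nonθostubzibe]

/z/ before /t/ (voiceless) → [s]
/p/ before /z/ (voiced) → [b]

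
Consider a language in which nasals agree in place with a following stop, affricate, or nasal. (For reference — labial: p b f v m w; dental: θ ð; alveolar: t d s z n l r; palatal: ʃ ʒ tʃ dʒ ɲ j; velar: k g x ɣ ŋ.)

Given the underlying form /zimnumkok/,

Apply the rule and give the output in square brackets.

[zinnuŋkok]

/m/ before /n/ (alveolar) → [n]
/m/ before /k/ (velar) → [ŋ]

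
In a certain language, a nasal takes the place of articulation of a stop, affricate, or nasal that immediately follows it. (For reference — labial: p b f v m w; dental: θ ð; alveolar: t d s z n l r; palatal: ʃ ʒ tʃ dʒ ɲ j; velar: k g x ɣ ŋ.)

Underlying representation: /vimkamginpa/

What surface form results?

/m/ before /k/ (velar) → [ŋ]
/m/ before /g/ (velar) → [ŋ]
/n/ before /p/ (labial) → [m]

[viŋkaŋgimpa]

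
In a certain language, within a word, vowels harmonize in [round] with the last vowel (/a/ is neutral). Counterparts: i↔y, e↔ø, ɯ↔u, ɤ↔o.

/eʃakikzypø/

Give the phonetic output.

[øʃakykzypø]

/e/ harmonizes with /ø/ ([+round]) → [ø]
/i/ harmonizes with /ø/ ([+round]) → [y]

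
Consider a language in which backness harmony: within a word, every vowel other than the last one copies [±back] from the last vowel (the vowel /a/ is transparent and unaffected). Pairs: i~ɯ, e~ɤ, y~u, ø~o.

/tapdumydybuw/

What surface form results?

[tapdumudubuw]

/y/ harmonizes with /u/ ([+back]) → [u]
/y/ harmonizes with /u/ ([+back]) → [u]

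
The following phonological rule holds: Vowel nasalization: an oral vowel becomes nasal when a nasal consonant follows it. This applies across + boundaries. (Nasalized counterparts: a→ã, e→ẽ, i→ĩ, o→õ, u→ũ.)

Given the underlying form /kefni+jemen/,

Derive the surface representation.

/e/ before nasal /m/ → [ẽ]
/e/ before nasal /n/ → [ẽ]

[kefni+jẽmẽn]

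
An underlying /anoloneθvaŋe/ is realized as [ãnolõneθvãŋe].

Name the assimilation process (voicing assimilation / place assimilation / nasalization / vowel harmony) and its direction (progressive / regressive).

nasalization, regressive

/a/→[ã] /o/→[õ] /a/→[ã].
Each target copies a feature from the following segment, so the direction is regressive.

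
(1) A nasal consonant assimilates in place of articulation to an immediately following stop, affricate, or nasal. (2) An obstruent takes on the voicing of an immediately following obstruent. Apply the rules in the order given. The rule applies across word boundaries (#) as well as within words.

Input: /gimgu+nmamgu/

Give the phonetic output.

Rule 1: /m/ before /g/ (velar) → [ŋ]
Rule 1: /n/ before /m/ (labial) → [m]
Rule 1: /m/ before /g/ (velar) → [ŋ]
After rule 1: giŋgu+mmaŋgu
Rule 2: no segment meets the rule's conditions; no change.

[giŋgu+mmaŋgu]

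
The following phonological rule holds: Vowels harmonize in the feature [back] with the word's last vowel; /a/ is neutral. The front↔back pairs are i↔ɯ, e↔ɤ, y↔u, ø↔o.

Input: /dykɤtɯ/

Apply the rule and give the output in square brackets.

/y/ harmonizes with /ɯ/ ([+back]) → [u]

[dukɤtɯ]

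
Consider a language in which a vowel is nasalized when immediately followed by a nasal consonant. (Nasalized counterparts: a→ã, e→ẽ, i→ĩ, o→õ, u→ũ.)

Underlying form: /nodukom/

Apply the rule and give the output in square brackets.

[nodukõm]

/o/ before nasal /m/ → [õ]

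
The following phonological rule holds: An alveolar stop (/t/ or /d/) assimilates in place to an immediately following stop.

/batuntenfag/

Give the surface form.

[batuntenfag]

no segment meets the rule's conditions; no change.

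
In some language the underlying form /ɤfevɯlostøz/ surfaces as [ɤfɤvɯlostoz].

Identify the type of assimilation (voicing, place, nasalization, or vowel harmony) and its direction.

vowel harmony, progressive

/e/→[ɤ] /ø/→[o].
Vowels agree with the first vowel, so the harmony is progressive.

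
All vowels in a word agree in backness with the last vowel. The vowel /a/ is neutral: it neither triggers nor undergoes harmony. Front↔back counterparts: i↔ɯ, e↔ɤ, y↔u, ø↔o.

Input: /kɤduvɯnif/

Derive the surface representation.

[kedyvinif]

/ɤ/ harmonizes with /i/ ([-back]) → [e]
/u/ harmonizes with /i/ ([-back]) → [y]
/ɯ/ harmonizes with /i/ ([-back]) → [i]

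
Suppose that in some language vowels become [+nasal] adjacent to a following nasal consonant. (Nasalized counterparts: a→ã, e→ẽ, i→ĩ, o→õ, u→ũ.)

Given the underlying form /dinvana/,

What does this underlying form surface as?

/i/ before nasal /n/ → [ĩ]
/a/ before nasal /n/ → [ã]

[dĩnvãna]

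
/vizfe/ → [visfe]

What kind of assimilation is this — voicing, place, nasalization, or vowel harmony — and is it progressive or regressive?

/z/→[s].
Each target copies a feature from the following segment, so the direction is regressive.

voicing assimilation, regressive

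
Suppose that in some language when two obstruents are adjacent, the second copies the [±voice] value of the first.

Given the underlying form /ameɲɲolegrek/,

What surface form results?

no segment meets the rule's conditions; no change.

[ameɲɲolegrek]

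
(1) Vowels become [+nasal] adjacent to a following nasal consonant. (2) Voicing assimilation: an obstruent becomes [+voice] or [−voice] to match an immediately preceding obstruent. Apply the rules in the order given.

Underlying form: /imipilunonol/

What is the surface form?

Rule 1: /i/ before nasal /m/ → [ĩ]
Rule 1: /u/ before nasal /n/ → [ũ]
Rule 1: /o/ before nasal /n/ → [õ]
After rule 1: ĩmipilũnõnol
Rule 2: no segment meets the rule's conditions; no change.

[ĩmipilũnõnol]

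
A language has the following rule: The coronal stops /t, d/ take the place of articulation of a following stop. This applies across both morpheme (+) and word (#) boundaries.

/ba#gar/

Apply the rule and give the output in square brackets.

[ba#gar]

no segment meets the rule's conditions; no change.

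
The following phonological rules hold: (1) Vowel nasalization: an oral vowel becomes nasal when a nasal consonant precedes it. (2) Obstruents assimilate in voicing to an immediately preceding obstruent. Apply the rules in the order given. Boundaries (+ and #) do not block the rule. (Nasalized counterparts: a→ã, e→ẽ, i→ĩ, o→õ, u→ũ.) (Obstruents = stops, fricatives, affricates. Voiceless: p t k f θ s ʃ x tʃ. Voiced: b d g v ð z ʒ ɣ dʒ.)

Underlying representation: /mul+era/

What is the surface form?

[mũl+era]

Rule 1: /u/ after nasal /m/ → [ũ]
After rule 1: mũl+era
Rule 2: no segment meets the rule's conditions; no change.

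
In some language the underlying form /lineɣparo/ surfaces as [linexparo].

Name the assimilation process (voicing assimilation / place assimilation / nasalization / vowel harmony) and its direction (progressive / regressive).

voicing assimilation, regressive

/ɣ/→[x].
Each target copies a feature from the following segment, so the direction is regressive.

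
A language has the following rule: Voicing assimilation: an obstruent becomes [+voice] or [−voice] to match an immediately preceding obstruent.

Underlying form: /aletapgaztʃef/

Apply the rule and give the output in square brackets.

[aletapkazdʒef]

/g/ after /p/ (voiceless) → [k]
/tʃ/ after /z/ (voiced) → [dʒ]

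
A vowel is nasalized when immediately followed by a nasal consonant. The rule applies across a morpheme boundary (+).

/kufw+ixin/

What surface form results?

/i/ before nasal /n/ → [ĩ]

[kufw+ixĩn]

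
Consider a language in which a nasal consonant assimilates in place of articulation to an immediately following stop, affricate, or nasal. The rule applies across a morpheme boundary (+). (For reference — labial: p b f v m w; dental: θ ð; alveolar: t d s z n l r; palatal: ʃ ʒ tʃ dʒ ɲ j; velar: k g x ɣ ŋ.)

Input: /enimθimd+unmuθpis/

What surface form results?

/m/ before /d/ (alveolar) → [n]
/n/ before /m/ (labial) → [m]

[enimθind+ummuθpis]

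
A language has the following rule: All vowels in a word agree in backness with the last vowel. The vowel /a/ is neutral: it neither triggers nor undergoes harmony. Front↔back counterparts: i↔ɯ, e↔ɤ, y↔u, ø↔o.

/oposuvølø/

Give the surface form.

/o/ harmonizes with /ø/ ([-back]) → [ø]
/o/ harmonizes with /ø/ ([-back]) → [ø]
/u/ harmonizes with /ø/ ([-back]) → [y]

[øpøsyvølø]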